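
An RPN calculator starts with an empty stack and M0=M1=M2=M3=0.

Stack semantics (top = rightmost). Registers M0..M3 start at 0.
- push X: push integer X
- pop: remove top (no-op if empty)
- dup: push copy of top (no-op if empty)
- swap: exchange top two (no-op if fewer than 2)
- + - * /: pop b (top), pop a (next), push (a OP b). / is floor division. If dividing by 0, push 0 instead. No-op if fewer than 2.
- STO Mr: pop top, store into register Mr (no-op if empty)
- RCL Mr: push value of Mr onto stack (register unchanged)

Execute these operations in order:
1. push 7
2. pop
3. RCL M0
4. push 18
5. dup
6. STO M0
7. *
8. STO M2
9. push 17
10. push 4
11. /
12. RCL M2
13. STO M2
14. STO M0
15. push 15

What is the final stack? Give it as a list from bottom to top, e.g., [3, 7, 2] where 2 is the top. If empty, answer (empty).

Answer: [15]

Derivation:
After op 1 (push 7): stack=[7] mem=[0,0,0,0]
After op 2 (pop): stack=[empty] mem=[0,0,0,0]
After op 3 (RCL M0): stack=[0] mem=[0,0,0,0]
After op 4 (push 18): stack=[0,18] mem=[0,0,0,0]
After op 5 (dup): stack=[0,18,18] mem=[0,0,0,0]
After op 6 (STO M0): stack=[0,18] mem=[18,0,0,0]
After op 7 (*): stack=[0] mem=[18,0,0,0]
After op 8 (STO M2): stack=[empty] mem=[18,0,0,0]
After op 9 (push 17): stack=[17] mem=[18,0,0,0]
After op 10 (push 4): stack=[17,4] mem=[18,0,0,0]
After op 11 (/): stack=[4] mem=[18,0,0,0]
After op 12 (RCL M2): stack=[4,0] mem=[18,0,0,0]
After op 13 (STO M2): stack=[4] mem=[18,0,0,0]
After op 14 (STO M0): stack=[empty] mem=[4,0,0,0]
After op 15 (push 15): stack=[15] mem=[4,0,0,0]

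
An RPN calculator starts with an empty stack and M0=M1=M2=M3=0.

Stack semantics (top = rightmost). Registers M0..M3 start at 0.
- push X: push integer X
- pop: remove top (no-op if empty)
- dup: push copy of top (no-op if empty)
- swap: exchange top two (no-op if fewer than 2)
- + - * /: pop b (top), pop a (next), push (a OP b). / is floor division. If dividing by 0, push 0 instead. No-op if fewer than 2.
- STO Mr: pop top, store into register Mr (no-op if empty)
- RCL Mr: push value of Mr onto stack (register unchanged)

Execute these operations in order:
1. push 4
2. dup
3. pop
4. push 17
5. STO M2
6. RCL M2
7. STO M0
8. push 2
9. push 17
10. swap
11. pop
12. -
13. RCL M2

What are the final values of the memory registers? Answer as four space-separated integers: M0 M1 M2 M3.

After op 1 (push 4): stack=[4] mem=[0,0,0,0]
After op 2 (dup): stack=[4,4] mem=[0,0,0,0]
After op 3 (pop): stack=[4] mem=[0,0,0,0]
After op 4 (push 17): stack=[4,17] mem=[0,0,0,0]
After op 5 (STO M2): stack=[4] mem=[0,0,17,0]
After op 6 (RCL M2): stack=[4,17] mem=[0,0,17,0]
After op 7 (STO M0): stack=[4] mem=[17,0,17,0]
After op 8 (push 2): stack=[4,2] mem=[17,0,17,0]
After op 9 (push 17): stack=[4,2,17] mem=[17,0,17,0]
After op 10 (swap): stack=[4,17,2] mem=[17,0,17,0]
After op 11 (pop): stack=[4,17] mem=[17,0,17,0]
After op 12 (-): stack=[-13] mem=[17,0,17,0]
After op 13 (RCL M2): stack=[-13,17] mem=[17,0,17,0]

Answer: 17 0 17 0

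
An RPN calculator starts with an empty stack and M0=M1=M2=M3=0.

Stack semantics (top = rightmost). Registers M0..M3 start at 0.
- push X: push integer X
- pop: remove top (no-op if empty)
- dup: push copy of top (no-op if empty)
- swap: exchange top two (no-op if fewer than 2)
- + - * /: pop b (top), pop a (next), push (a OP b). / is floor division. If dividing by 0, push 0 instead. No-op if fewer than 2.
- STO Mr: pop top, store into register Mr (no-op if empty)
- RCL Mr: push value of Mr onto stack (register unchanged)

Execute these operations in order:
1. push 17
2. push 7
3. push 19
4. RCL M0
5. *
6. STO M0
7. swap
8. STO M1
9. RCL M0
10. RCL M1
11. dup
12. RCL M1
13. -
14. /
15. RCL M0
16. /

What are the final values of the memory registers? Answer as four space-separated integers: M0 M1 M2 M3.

Answer: 0 17 0 0

Derivation:
After op 1 (push 17): stack=[17] mem=[0,0,0,0]
After op 2 (push 7): stack=[17,7] mem=[0,0,0,0]
After op 3 (push 19): stack=[17,7,19] mem=[0,0,0,0]
After op 4 (RCL M0): stack=[17,7,19,0] mem=[0,0,0,0]
After op 5 (*): stack=[17,7,0] mem=[0,0,0,0]
After op 6 (STO M0): stack=[17,7] mem=[0,0,0,0]
After op 7 (swap): stack=[7,17] mem=[0,0,0,0]
After op 8 (STO M1): stack=[7] mem=[0,17,0,0]
After op 9 (RCL M0): stack=[7,0] mem=[0,17,0,0]
After op 10 (RCL M1): stack=[7,0,17] mem=[0,17,0,0]
After op 11 (dup): stack=[7,0,17,17] mem=[0,17,0,0]
After op 12 (RCL M1): stack=[7,0,17,17,17] mem=[0,17,0,0]
After op 13 (-): stack=[7,0,17,0] mem=[0,17,0,0]
After op 14 (/): stack=[7,0,0] mem=[0,17,0,0]
After op 15 (RCL M0): stack=[7,0,0,0] mem=[0,17,0,0]
After op 16 (/): stack=[7,0,0] mem=[0,17,0,0]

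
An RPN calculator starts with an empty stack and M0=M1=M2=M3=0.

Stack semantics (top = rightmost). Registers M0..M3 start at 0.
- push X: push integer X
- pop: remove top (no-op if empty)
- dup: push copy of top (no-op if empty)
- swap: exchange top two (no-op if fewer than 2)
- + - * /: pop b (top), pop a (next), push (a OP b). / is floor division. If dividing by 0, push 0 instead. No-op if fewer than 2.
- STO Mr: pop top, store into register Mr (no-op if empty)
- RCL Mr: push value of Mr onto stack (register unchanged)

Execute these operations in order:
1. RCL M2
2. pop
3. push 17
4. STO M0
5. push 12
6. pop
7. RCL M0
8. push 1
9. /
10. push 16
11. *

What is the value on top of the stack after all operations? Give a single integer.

After op 1 (RCL M2): stack=[0] mem=[0,0,0,0]
After op 2 (pop): stack=[empty] mem=[0,0,0,0]
After op 3 (push 17): stack=[17] mem=[0,0,0,0]
After op 4 (STO M0): stack=[empty] mem=[17,0,0,0]
After op 5 (push 12): stack=[12] mem=[17,0,0,0]
After op 6 (pop): stack=[empty] mem=[17,0,0,0]
After op 7 (RCL M0): stack=[17] mem=[17,0,0,0]
After op 8 (push 1): stack=[17,1] mem=[17,0,0,0]
After op 9 (/): stack=[17] mem=[17,0,0,0]
After op 10 (push 16): stack=[17,16] mem=[17,0,0,0]
After op 11 (*): stack=[272] mem=[17,0,0,0]

Answer: 272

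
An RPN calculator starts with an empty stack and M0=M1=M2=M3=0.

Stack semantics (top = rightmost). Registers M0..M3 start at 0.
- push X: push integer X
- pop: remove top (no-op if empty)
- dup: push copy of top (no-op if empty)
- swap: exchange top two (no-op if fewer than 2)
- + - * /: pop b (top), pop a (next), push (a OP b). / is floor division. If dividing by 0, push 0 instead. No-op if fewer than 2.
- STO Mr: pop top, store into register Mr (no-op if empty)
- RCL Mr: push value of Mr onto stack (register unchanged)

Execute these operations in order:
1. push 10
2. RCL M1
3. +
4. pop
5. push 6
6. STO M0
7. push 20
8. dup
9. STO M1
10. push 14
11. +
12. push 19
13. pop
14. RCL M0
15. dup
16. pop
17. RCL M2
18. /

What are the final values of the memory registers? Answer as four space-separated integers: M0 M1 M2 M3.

After op 1 (push 10): stack=[10] mem=[0,0,0,0]
After op 2 (RCL M1): stack=[10,0] mem=[0,0,0,0]
After op 3 (+): stack=[10] mem=[0,0,0,0]
After op 4 (pop): stack=[empty] mem=[0,0,0,0]
After op 5 (push 6): stack=[6] mem=[0,0,0,0]
After op 6 (STO M0): stack=[empty] mem=[6,0,0,0]
After op 7 (push 20): stack=[20] mem=[6,0,0,0]
After op 8 (dup): stack=[20,20] mem=[6,0,0,0]
After op 9 (STO M1): stack=[20] mem=[6,20,0,0]
After op 10 (push 14): stack=[20,14] mem=[6,20,0,0]
After op 11 (+): stack=[34] mem=[6,20,0,0]
After op 12 (push 19): stack=[34,19] mem=[6,20,0,0]
After op 13 (pop): stack=[34] mem=[6,20,0,0]
After op 14 (RCL M0): stack=[34,6] mem=[6,20,0,0]
After op 15 (dup): stack=[34,6,6] mem=[6,20,0,0]
After op 16 (pop): stack=[34,6] mem=[6,20,0,0]
After op 17 (RCL M2): stack=[34,6,0] mem=[6,20,0,0]
After op 18 (/): stack=[34,0] mem=[6,20,0,0]

Answer: 6 20 0 0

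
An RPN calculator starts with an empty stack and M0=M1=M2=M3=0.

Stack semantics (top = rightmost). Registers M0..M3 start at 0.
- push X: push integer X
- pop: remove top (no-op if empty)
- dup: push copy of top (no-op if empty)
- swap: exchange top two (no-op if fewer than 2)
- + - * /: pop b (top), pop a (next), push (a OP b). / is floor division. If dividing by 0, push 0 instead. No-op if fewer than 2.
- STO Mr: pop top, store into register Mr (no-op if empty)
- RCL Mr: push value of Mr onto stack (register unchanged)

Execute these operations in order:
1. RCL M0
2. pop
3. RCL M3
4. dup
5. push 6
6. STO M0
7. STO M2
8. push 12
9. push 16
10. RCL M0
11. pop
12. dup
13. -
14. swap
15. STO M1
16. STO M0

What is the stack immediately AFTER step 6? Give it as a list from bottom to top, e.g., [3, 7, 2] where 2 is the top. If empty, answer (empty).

After op 1 (RCL M0): stack=[0] mem=[0,0,0,0]
After op 2 (pop): stack=[empty] mem=[0,0,0,0]
After op 3 (RCL M3): stack=[0] mem=[0,0,0,0]
After op 4 (dup): stack=[0,0] mem=[0,0,0,0]
After op 5 (push 6): stack=[0,0,6] mem=[0,0,0,0]
After op 6 (STO M0): stack=[0,0] mem=[6,0,0,0]

[0, 0]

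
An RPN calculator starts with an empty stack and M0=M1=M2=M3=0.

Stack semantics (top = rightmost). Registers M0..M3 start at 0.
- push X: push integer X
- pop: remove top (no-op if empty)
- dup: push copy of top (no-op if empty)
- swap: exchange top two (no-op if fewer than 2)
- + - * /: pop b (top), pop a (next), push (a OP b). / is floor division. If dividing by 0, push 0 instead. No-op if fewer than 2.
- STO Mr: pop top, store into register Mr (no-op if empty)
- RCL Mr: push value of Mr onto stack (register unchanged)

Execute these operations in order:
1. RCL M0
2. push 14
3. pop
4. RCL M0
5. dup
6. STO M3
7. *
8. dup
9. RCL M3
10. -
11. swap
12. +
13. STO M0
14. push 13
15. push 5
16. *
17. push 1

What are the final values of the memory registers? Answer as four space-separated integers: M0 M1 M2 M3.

After op 1 (RCL M0): stack=[0] mem=[0,0,0,0]
After op 2 (push 14): stack=[0,14] mem=[0,0,0,0]
After op 3 (pop): stack=[0] mem=[0,0,0,0]
After op 4 (RCL M0): stack=[0,0] mem=[0,0,0,0]
After op 5 (dup): stack=[0,0,0] mem=[0,0,0,0]
After op 6 (STO M3): stack=[0,0] mem=[0,0,0,0]
After op 7 (*): stack=[0] mem=[0,0,0,0]
After op 8 (dup): stack=[0,0] mem=[0,0,0,0]
After op 9 (RCL M3): stack=[0,0,0] mem=[0,0,0,0]
After op 10 (-): stack=[0,0] mem=[0,0,0,0]
After op 11 (swap): stack=[0,0] mem=[0,0,0,0]
After op 12 (+): stack=[0] mem=[0,0,0,0]
After op 13 (STO M0): stack=[empty] mem=[0,0,0,0]
After op 14 (push 13): stack=[13] mem=[0,0,0,0]
After op 15 (push 5): stack=[13,5] mem=[0,0,0,0]
After op 16 (*): stack=[65] mem=[0,0,0,0]
After op 17 (push 1): stack=[65,1] mem=[0,0,0,0]

Answer: 0 0 0 0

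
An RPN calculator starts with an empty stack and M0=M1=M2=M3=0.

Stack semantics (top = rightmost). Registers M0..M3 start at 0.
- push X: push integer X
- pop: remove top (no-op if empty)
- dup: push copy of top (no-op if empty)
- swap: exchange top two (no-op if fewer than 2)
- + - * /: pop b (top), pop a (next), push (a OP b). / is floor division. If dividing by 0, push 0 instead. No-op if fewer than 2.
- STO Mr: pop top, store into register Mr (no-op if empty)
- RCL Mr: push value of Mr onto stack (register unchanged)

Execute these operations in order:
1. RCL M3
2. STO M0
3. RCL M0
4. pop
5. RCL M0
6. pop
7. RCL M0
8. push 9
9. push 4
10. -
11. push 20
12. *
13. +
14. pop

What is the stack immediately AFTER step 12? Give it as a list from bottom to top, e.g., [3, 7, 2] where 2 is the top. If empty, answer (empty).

After op 1 (RCL M3): stack=[0] mem=[0,0,0,0]
After op 2 (STO M0): stack=[empty] mem=[0,0,0,0]
After op 3 (RCL M0): stack=[0] mem=[0,0,0,0]
After op 4 (pop): stack=[empty] mem=[0,0,0,0]
After op 5 (RCL M0): stack=[0] mem=[0,0,0,0]
After op 6 (pop): stack=[empty] mem=[0,0,0,0]
After op 7 (RCL M0): stack=[0] mem=[0,0,0,0]
After op 8 (push 9): stack=[0,9] mem=[0,0,0,0]
After op 9 (push 4): stack=[0,9,4] mem=[0,0,0,0]
After op 10 (-): stack=[0,5] mem=[0,0,0,0]
After op 11 (push 20): stack=[0,5,20] mem=[0,0,0,0]
After op 12 (*): stack=[0,100] mem=[0,0,0,0]

[0, 100]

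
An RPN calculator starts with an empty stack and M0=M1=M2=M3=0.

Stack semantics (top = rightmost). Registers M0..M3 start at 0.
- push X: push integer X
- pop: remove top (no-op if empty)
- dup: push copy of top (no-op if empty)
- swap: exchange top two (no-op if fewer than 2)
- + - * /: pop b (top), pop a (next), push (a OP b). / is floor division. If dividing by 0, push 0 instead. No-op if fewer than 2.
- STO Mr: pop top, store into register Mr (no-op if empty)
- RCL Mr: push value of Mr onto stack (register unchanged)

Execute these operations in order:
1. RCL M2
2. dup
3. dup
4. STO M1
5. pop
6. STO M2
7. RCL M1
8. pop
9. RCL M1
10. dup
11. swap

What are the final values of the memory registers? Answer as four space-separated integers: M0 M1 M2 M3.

After op 1 (RCL M2): stack=[0] mem=[0,0,0,0]
After op 2 (dup): stack=[0,0] mem=[0,0,0,0]
After op 3 (dup): stack=[0,0,0] mem=[0,0,0,0]
After op 4 (STO M1): stack=[0,0] mem=[0,0,0,0]
After op 5 (pop): stack=[0] mem=[0,0,0,0]
After op 6 (STO M2): stack=[empty] mem=[0,0,0,0]
After op 7 (RCL M1): stack=[0] mem=[0,0,0,0]
After op 8 (pop): stack=[empty] mem=[0,0,0,0]
After op 9 (RCL M1): stack=[0] mem=[0,0,0,0]
After op 10 (dup): stack=[0,0] mem=[0,0,0,0]
After op 11 (swap): stack=[0,0] mem=[0,0,0,0]

Answer: 0 0 0 0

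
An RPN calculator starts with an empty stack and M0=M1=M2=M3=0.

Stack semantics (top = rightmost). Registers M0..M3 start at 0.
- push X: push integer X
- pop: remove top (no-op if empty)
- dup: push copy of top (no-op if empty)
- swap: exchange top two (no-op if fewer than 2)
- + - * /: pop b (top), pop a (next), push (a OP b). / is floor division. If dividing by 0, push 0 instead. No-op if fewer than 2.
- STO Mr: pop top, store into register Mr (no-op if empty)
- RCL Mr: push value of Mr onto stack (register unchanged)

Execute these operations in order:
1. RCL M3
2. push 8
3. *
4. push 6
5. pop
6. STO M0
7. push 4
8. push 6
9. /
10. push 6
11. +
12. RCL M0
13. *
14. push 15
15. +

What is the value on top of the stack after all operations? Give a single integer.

Answer: 15

Derivation:
After op 1 (RCL M3): stack=[0] mem=[0,0,0,0]
After op 2 (push 8): stack=[0,8] mem=[0,0,0,0]
After op 3 (*): stack=[0] mem=[0,0,0,0]
After op 4 (push 6): stack=[0,6] mem=[0,0,0,0]
After op 5 (pop): stack=[0] mem=[0,0,0,0]
After op 6 (STO M0): stack=[empty] mem=[0,0,0,0]
After op 7 (push 4): stack=[4] mem=[0,0,0,0]
After op 8 (push 6): stack=[4,6] mem=[0,0,0,0]
After op 9 (/): stack=[0] mem=[0,0,0,0]
After op 10 (push 6): stack=[0,6] mem=[0,0,0,0]
After op 11 (+): stack=[6] mem=[0,0,0,0]
After op 12 (RCL M0): stack=[6,0] mem=[0,0,0,0]
After op 13 (*): stack=[0] mem=[0,0,0,0]
After op 14 (push 15): stack=[0,15] mem=[0,0,0,0]
After op 15 (+): stack=[15] mem=[0,0,0,0]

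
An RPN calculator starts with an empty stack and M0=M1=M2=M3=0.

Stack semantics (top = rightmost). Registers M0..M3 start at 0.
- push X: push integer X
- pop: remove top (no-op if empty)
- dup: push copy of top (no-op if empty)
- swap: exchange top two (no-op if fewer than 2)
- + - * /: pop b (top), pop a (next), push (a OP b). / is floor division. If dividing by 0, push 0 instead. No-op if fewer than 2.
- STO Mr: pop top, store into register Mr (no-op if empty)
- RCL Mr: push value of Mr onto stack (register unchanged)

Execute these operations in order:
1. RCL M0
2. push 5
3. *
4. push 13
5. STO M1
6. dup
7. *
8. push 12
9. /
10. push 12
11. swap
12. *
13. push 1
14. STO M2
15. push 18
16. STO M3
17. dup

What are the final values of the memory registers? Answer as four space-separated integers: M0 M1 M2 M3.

Answer: 0 13 1 18

Derivation:
After op 1 (RCL M0): stack=[0] mem=[0,0,0,0]
After op 2 (push 5): stack=[0,5] mem=[0,0,0,0]
After op 3 (*): stack=[0] mem=[0,0,0,0]
After op 4 (push 13): stack=[0,13] mem=[0,0,0,0]
After op 5 (STO M1): stack=[0] mem=[0,13,0,0]
After op 6 (dup): stack=[0,0] mem=[0,13,0,0]
After op 7 (*): stack=[0] mem=[0,13,0,0]
After op 8 (push 12): stack=[0,12] mem=[0,13,0,0]
After op 9 (/): stack=[0] mem=[0,13,0,0]
After op 10 (push 12): stack=[0,12] mem=[0,13,0,0]
After op 11 (swap): stack=[12,0] mem=[0,13,0,0]
After op 12 (*): stack=[0] mem=[0,13,0,0]
After op 13 (push 1): stack=[0,1] mem=[0,13,0,0]
After op 14 (STO M2): stack=[0] mem=[0,13,1,0]
After op 15 (push 18): stack=[0,18] mem=[0,13,1,0]
After op 16 (STO M3): stack=[0] mem=[0,13,1,18]
After op 17 (dup): stack=[0,0] mem=[0,13,1,18]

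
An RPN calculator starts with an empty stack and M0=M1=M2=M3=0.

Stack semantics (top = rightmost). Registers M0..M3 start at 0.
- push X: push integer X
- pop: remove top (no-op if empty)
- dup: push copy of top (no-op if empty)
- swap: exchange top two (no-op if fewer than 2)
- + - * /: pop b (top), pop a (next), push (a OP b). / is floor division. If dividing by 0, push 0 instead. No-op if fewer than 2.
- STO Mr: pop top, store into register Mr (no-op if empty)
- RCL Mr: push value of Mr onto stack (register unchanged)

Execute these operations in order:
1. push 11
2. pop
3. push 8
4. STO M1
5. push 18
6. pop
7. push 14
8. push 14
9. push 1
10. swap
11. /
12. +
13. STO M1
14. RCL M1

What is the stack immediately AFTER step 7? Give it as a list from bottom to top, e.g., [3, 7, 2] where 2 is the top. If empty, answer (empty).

After op 1 (push 11): stack=[11] mem=[0,0,0,0]
After op 2 (pop): stack=[empty] mem=[0,0,0,0]
After op 3 (push 8): stack=[8] mem=[0,0,0,0]
After op 4 (STO M1): stack=[empty] mem=[0,8,0,0]
After op 5 (push 18): stack=[18] mem=[0,8,0,0]
After op 6 (pop): stack=[empty] mem=[0,8,0,0]
After op 7 (push 14): stack=[14] mem=[0,8,0,0]

[14]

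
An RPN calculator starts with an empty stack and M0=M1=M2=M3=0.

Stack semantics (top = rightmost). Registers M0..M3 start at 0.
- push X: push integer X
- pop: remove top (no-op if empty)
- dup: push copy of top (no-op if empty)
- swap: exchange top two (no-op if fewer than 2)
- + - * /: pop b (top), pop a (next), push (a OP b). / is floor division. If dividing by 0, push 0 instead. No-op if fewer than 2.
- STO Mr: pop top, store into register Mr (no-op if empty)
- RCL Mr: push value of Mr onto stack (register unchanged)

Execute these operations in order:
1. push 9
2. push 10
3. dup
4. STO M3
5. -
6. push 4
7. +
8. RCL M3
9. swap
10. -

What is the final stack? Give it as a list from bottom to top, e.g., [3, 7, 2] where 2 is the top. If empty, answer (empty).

Answer: [7]

Derivation:
After op 1 (push 9): stack=[9] mem=[0,0,0,0]
After op 2 (push 10): stack=[9,10] mem=[0,0,0,0]
After op 3 (dup): stack=[9,10,10] mem=[0,0,0,0]
After op 4 (STO M3): stack=[9,10] mem=[0,0,0,10]
After op 5 (-): stack=[-1] mem=[0,0,0,10]
After op 6 (push 4): stack=[-1,4] mem=[0,0,0,10]
After op 7 (+): stack=[3] mem=[0,0,0,10]
After op 8 (RCL M3): stack=[3,10] mem=[0,0,0,10]
After op 9 (swap): stack=[10,3] mem=[0,0,0,10]
After op 10 (-): stack=[7] mem=[0,0,0,10]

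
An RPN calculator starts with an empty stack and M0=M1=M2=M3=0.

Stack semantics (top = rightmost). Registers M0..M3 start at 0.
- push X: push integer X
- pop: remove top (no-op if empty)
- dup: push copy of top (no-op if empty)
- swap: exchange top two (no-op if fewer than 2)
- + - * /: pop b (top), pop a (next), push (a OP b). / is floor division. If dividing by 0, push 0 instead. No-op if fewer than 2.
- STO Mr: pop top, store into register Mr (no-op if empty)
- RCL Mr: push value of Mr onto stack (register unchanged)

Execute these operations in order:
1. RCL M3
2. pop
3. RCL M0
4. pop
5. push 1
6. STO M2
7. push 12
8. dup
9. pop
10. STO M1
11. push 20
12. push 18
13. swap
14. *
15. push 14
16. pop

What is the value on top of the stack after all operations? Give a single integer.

Answer: 360

Derivation:
After op 1 (RCL M3): stack=[0] mem=[0,0,0,0]
After op 2 (pop): stack=[empty] mem=[0,0,0,0]
After op 3 (RCL M0): stack=[0] mem=[0,0,0,0]
After op 4 (pop): stack=[empty] mem=[0,0,0,0]
After op 5 (push 1): stack=[1] mem=[0,0,0,0]
After op 6 (STO M2): stack=[empty] mem=[0,0,1,0]
After op 7 (push 12): stack=[12] mem=[0,0,1,0]
After op 8 (dup): stack=[12,12] mem=[0,0,1,0]
After op 9 (pop): stack=[12] mem=[0,0,1,0]
After op 10 (STO M1): stack=[empty] mem=[0,12,1,0]
After op 11 (push 20): stack=[20] mem=[0,12,1,0]
After op 12 (push 18): stack=[20,18] mem=[0,12,1,0]
After op 13 (swap): stack=[18,20] mem=[0,12,1,0]
After op 14 (*): stack=[360] mem=[0,12,1,0]
After op 15 (push 14): stack=[360,14] mem=[0,12,1,0]
After op 16 (pop): stack=[360] mem=[0,12,1,0]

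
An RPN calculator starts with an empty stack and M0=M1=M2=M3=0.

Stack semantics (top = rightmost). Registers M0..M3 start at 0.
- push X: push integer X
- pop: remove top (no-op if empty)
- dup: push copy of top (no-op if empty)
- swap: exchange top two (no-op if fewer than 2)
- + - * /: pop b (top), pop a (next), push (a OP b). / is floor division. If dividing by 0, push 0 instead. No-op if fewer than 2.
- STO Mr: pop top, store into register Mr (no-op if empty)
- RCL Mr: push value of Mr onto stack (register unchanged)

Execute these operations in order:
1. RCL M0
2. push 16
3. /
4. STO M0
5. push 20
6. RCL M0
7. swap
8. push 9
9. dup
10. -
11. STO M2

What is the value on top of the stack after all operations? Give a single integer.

After op 1 (RCL M0): stack=[0] mem=[0,0,0,0]
After op 2 (push 16): stack=[0,16] mem=[0,0,0,0]
After op 3 (/): stack=[0] mem=[0,0,0,0]
After op 4 (STO M0): stack=[empty] mem=[0,0,0,0]
After op 5 (push 20): stack=[20] mem=[0,0,0,0]
After op 6 (RCL M0): stack=[20,0] mem=[0,0,0,0]
After op 7 (swap): stack=[0,20] mem=[0,0,0,0]
After op 8 (push 9): stack=[0,20,9] mem=[0,0,0,0]
After op 9 (dup): stack=[0,20,9,9] mem=[0,0,0,0]
After op 10 (-): stack=[0,20,0] mem=[0,0,0,0]
After op 11 (STO M2): stack=[0,20] mem=[0,0,0,0]

Answer: 20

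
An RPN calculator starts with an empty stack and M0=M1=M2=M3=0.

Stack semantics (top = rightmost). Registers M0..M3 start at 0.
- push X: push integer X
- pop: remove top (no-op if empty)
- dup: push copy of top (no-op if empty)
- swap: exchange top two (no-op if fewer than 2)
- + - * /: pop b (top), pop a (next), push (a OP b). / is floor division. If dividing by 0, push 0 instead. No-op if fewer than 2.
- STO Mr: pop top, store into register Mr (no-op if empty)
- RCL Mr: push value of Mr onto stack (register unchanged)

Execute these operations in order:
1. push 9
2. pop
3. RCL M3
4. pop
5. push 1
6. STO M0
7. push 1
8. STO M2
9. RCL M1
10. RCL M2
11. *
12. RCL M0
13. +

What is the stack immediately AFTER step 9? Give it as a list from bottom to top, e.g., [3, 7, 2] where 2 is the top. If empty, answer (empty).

After op 1 (push 9): stack=[9] mem=[0,0,0,0]
After op 2 (pop): stack=[empty] mem=[0,0,0,0]
After op 3 (RCL M3): stack=[0] mem=[0,0,0,0]
After op 4 (pop): stack=[empty] mem=[0,0,0,0]
After op 5 (push 1): stack=[1] mem=[0,0,0,0]
After op 6 (STO M0): stack=[empty] mem=[1,0,0,0]
After op 7 (push 1): stack=[1] mem=[1,0,0,0]
After op 8 (STO M2): stack=[empty] mem=[1,0,1,0]
After op 9 (RCL M1): stack=[0] mem=[1,0,1,0]

[0]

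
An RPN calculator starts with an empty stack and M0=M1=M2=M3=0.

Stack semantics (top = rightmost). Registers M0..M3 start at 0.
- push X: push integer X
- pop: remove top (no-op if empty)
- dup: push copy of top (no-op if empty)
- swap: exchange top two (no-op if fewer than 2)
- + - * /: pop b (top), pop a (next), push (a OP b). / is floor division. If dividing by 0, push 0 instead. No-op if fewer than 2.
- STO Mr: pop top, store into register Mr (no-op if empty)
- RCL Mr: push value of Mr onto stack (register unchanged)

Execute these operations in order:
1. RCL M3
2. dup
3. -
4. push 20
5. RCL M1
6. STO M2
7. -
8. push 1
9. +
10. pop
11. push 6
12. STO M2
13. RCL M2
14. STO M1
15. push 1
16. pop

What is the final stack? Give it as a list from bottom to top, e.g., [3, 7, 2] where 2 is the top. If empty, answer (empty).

Answer: (empty)

Derivation:
After op 1 (RCL M3): stack=[0] mem=[0,0,0,0]
After op 2 (dup): stack=[0,0] mem=[0,0,0,0]
After op 3 (-): stack=[0] mem=[0,0,0,0]
After op 4 (push 20): stack=[0,20] mem=[0,0,0,0]
After op 5 (RCL M1): stack=[0,20,0] mem=[0,0,0,0]
After op 6 (STO M2): stack=[0,20] mem=[0,0,0,0]
After op 7 (-): stack=[-20] mem=[0,0,0,0]
After op 8 (push 1): stack=[-20,1] mem=[0,0,0,0]
After op 9 (+): stack=[-19] mem=[0,0,0,0]
After op 10 (pop): stack=[empty] mem=[0,0,0,0]
After op 11 (push 6): stack=[6] mem=[0,0,0,0]
After op 12 (STO M2): stack=[empty] mem=[0,0,6,0]
After op 13 (RCL M2): stack=[6] mem=[0,0,6,0]
After op 14 (STO M1): stack=[empty] mem=[0,6,6,0]
After op 15 (push 1): stack=[1] mem=[0,6,6,0]
After op 16 (pop): stack=[empty] mem=[0,6,6,0]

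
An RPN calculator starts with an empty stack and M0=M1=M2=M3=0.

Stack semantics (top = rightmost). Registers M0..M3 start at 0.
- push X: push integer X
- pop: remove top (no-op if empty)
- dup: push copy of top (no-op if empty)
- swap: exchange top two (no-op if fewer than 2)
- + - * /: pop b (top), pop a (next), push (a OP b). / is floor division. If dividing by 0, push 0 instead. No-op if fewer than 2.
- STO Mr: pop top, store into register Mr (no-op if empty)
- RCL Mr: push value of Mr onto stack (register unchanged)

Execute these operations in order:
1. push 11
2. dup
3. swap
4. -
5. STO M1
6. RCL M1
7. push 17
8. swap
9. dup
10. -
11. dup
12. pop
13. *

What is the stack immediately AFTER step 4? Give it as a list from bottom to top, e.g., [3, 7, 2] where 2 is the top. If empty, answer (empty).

After op 1 (push 11): stack=[11] mem=[0,0,0,0]
After op 2 (dup): stack=[11,11] mem=[0,0,0,0]
After op 3 (swap): stack=[11,11] mem=[0,0,0,0]
After op 4 (-): stack=[0] mem=[0,0,0,0]

[0]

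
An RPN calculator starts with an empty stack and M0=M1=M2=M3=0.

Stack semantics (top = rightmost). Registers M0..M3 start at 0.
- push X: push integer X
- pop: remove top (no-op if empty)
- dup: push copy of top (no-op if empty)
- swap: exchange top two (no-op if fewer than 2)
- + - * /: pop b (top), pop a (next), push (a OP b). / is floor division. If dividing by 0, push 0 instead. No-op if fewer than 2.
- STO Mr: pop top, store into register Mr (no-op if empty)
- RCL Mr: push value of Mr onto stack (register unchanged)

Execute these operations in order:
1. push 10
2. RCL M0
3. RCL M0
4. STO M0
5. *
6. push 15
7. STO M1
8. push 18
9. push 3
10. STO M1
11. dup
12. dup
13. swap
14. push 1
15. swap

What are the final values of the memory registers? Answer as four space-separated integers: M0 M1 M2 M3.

After op 1 (push 10): stack=[10] mem=[0,0,0,0]
After op 2 (RCL M0): stack=[10,0] mem=[0,0,0,0]
After op 3 (RCL M0): stack=[10,0,0] mem=[0,0,0,0]
After op 4 (STO M0): stack=[10,0] mem=[0,0,0,0]
After op 5 (*): stack=[0] mem=[0,0,0,0]
After op 6 (push 15): stack=[0,15] mem=[0,0,0,0]
After op 7 (STO M1): stack=[0] mem=[0,15,0,0]
After op 8 (push 18): stack=[0,18] mem=[0,15,0,0]
After op 9 (push 3): stack=[0,18,3] mem=[0,15,0,0]
After op 10 (STO M1): stack=[0,18] mem=[0,3,0,0]
After op 11 (dup): stack=[0,18,18] mem=[0,3,0,0]
After op 12 (dup): stack=[0,18,18,18] mem=[0,3,0,0]
After op 13 (swap): stack=[0,18,18,18] mem=[0,3,0,0]
After op 14 (push 1): stack=[0,18,18,18,1] mem=[0,3,0,0]
After op 15 (swap): stack=[0,18,18,1,18] mem=[0,3,0,0]

Answer: 0 3 0 0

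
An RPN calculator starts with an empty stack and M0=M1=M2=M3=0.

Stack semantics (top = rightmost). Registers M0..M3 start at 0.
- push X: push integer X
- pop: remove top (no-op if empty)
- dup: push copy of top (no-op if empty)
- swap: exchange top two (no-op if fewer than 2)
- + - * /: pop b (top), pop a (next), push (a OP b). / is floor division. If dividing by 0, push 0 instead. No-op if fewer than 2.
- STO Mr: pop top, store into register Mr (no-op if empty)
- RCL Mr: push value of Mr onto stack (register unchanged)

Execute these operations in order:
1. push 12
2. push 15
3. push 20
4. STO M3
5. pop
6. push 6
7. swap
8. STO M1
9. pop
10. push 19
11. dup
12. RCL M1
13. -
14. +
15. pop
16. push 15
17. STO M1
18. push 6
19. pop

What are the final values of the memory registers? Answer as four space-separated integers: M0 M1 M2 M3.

Answer: 0 15 0 20

Derivation:
After op 1 (push 12): stack=[12] mem=[0,0,0,0]
After op 2 (push 15): stack=[12,15] mem=[0,0,0,0]
After op 3 (push 20): stack=[12,15,20] mem=[0,0,0,0]
After op 4 (STO M3): stack=[12,15] mem=[0,0,0,20]
After op 5 (pop): stack=[12] mem=[0,0,0,20]
After op 6 (push 6): stack=[12,6] mem=[0,0,0,20]
After op 7 (swap): stack=[6,12] mem=[0,0,0,20]
After op 8 (STO M1): stack=[6] mem=[0,12,0,20]
After op 9 (pop): stack=[empty] mem=[0,12,0,20]
After op 10 (push 19): stack=[19] mem=[0,12,0,20]
After op 11 (dup): stack=[19,19] mem=[0,12,0,20]
After op 12 (RCL M1): stack=[19,19,12] mem=[0,12,0,20]
After op 13 (-): stack=[19,7] mem=[0,12,0,20]
After op 14 (+): stack=[26] mem=[0,12,0,20]
After op 15 (pop): stack=[empty] mem=[0,12,0,20]
After op 16 (push 15): stack=[15] mem=[0,12,0,20]
After op 17 (STO M1): stack=[empty] mem=[0,15,0,20]
After op 18 (push 6): stack=[6] mem=[0,15,0,20]
After op 19 (pop): stack=[empty] mem=[0,15,0,20]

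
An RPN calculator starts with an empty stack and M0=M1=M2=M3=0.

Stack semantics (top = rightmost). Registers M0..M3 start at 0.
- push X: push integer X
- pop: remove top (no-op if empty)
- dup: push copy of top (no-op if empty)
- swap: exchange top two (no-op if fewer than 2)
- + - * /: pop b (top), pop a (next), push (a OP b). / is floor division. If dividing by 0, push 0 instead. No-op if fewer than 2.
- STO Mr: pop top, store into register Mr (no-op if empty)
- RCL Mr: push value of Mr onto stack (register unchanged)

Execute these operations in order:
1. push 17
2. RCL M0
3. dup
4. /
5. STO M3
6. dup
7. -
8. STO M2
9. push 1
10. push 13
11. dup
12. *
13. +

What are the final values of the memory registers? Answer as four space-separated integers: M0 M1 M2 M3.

After op 1 (push 17): stack=[17] mem=[0,0,0,0]
After op 2 (RCL M0): stack=[17,0] mem=[0,0,0,0]
After op 3 (dup): stack=[17,0,0] mem=[0,0,0,0]
After op 4 (/): stack=[17,0] mem=[0,0,0,0]
After op 5 (STO M3): stack=[17] mem=[0,0,0,0]
After op 6 (dup): stack=[17,17] mem=[0,0,0,0]
After op 7 (-): stack=[0] mem=[0,0,0,0]
After op 8 (STO M2): stack=[empty] mem=[0,0,0,0]
After op 9 (push 1): stack=[1] mem=[0,0,0,0]
After op 10 (push 13): stack=[1,13] mem=[0,0,0,0]
After op 11 (dup): stack=[1,13,13] mem=[0,0,0,0]
After op 12 (*): stack=[1,169] mem=[0,0,0,0]
After op 13 (+): stack=[170] mem=[0,0,0,0]

Answer: 0 0 0 0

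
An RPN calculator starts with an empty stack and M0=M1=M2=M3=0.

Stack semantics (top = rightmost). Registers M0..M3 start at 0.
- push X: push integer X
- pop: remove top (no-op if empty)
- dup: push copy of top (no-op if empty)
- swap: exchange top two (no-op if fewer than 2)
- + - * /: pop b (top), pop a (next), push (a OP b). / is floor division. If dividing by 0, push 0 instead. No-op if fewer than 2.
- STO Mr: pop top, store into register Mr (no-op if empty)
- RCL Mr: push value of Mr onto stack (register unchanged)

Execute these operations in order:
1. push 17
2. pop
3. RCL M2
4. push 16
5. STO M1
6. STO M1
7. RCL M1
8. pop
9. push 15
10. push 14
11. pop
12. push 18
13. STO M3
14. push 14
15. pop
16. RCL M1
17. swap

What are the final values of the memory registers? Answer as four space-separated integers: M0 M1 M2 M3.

Answer: 0 0 0 18

Derivation:
After op 1 (push 17): stack=[17] mem=[0,0,0,0]
After op 2 (pop): stack=[empty] mem=[0,0,0,0]
After op 3 (RCL M2): stack=[0] mem=[0,0,0,0]
After op 4 (push 16): stack=[0,16] mem=[0,0,0,0]
After op 5 (STO M1): stack=[0] mem=[0,16,0,0]
After op 6 (STO M1): stack=[empty] mem=[0,0,0,0]
After op 7 (RCL M1): stack=[0] mem=[0,0,0,0]
After op 8 (pop): stack=[empty] mem=[0,0,0,0]
After op 9 (push 15): stack=[15] mem=[0,0,0,0]
After op 10 (push 14): stack=[15,14] mem=[0,0,0,0]
After op 11 (pop): stack=[15] mem=[0,0,0,0]
After op 12 (push 18): stack=[15,18] mem=[0,0,0,0]
After op 13 (STO M3): stack=[15] mem=[0,0,0,18]
After op 14 (push 14): stack=[15,14] mem=[0,0,0,18]
After op 15 (pop): stack=[15] mem=[0,0,0,18]
After op 16 (RCL M1): stack=[15,0] mem=[0,0,0,18]
After op 17 (swap): stack=[0,15] mem=[0,0,0,18]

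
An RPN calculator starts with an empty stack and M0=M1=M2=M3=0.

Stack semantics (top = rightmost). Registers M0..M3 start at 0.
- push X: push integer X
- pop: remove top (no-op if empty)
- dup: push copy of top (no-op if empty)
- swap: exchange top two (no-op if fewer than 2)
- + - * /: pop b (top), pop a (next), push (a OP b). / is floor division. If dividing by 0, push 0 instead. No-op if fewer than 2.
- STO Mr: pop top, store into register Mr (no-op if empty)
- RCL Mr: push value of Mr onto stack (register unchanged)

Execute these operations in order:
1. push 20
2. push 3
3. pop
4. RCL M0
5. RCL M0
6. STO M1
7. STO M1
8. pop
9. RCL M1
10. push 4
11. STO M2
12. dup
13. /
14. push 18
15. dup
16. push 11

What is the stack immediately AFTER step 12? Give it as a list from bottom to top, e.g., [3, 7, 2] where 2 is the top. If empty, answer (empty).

After op 1 (push 20): stack=[20] mem=[0,0,0,0]
After op 2 (push 3): stack=[20,3] mem=[0,0,0,0]
After op 3 (pop): stack=[20] mem=[0,0,0,0]
After op 4 (RCL M0): stack=[20,0] mem=[0,0,0,0]
After op 5 (RCL M0): stack=[20,0,0] mem=[0,0,0,0]
After op 6 (STO M1): stack=[20,0] mem=[0,0,0,0]
After op 7 (STO M1): stack=[20] mem=[0,0,0,0]
After op 8 (pop): stack=[empty] mem=[0,0,0,0]
After op 9 (RCL M1): stack=[0] mem=[0,0,0,0]
After op 10 (push 4): stack=[0,4] mem=[0,0,0,0]
After op 11 (STO M2): stack=[0] mem=[0,0,4,0]
After op 12 (dup): stack=[0,0] mem=[0,0,4,0]

[0, 0]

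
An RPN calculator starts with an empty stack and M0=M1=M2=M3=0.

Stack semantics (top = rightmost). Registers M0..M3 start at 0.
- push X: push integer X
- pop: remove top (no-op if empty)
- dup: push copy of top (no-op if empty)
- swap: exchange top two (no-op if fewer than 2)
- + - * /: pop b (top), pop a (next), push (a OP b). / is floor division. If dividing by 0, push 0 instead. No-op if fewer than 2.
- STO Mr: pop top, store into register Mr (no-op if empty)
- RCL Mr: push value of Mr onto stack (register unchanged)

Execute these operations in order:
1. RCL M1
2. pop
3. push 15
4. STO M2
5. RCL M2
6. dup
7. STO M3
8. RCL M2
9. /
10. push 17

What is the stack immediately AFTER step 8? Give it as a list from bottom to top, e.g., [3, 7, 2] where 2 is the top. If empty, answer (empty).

After op 1 (RCL M1): stack=[0] mem=[0,0,0,0]
After op 2 (pop): stack=[empty] mem=[0,0,0,0]
After op 3 (push 15): stack=[15] mem=[0,0,0,0]
After op 4 (STO M2): stack=[empty] mem=[0,0,15,0]
After op 5 (RCL M2): stack=[15] mem=[0,0,15,0]
After op 6 (dup): stack=[15,15] mem=[0,0,15,0]
After op 7 (STO M3): stack=[15] mem=[0,0,15,15]
After op 8 (RCL M2): stack=[15,15] mem=[0,0,15,15]

[15, 15]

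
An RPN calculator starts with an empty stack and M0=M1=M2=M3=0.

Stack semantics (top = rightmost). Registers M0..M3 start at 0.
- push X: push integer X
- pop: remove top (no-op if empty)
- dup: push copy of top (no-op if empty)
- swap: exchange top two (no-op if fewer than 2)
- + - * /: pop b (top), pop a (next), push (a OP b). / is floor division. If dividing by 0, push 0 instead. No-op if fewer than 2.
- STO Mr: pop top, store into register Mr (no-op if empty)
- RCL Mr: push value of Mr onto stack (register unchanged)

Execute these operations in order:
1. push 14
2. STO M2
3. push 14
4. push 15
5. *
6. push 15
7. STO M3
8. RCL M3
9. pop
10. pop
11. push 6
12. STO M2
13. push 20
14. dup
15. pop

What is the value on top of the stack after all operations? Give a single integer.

Answer: 20

Derivation:
After op 1 (push 14): stack=[14] mem=[0,0,0,0]
After op 2 (STO M2): stack=[empty] mem=[0,0,14,0]
After op 3 (push 14): stack=[14] mem=[0,0,14,0]
After op 4 (push 15): stack=[14,15] mem=[0,0,14,0]
After op 5 (*): stack=[210] mem=[0,0,14,0]
After op 6 (push 15): stack=[210,15] mem=[0,0,14,0]
After op 7 (STO M3): stack=[210] mem=[0,0,14,15]
After op 8 (RCL M3): stack=[210,15] mem=[0,0,14,15]
After op 9 (pop): stack=[210] mem=[0,0,14,15]
After op 10 (pop): stack=[empty] mem=[0,0,14,15]
After op 11 (push 6): stack=[6] mem=[0,0,14,15]
After op 12 (STO M2): stack=[empty] mem=[0,0,6,15]
After op 13 (push 20): stack=[20] mem=[0,0,6,15]
After op 14 (dup): stack=[20,20] mem=[0,0,6,15]
After op 15 (pop): stack=[20] mem=[0,0,6,15]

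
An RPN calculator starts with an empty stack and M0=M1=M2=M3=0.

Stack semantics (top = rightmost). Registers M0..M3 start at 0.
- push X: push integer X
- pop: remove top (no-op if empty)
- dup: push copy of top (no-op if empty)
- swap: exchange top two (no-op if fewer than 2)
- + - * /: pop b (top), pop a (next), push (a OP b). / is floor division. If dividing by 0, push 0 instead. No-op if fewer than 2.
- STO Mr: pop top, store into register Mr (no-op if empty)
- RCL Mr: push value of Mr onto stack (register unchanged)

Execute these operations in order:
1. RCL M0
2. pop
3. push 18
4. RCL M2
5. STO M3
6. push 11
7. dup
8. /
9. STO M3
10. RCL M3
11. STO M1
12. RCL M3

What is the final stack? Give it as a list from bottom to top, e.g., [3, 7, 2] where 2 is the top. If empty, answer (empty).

Answer: [18, 1]

Derivation:
After op 1 (RCL M0): stack=[0] mem=[0,0,0,0]
After op 2 (pop): stack=[empty] mem=[0,0,0,0]
After op 3 (push 18): stack=[18] mem=[0,0,0,0]
After op 4 (RCL M2): stack=[18,0] mem=[0,0,0,0]
After op 5 (STO M3): stack=[18] mem=[0,0,0,0]
After op 6 (push 11): stack=[18,11] mem=[0,0,0,0]
After op 7 (dup): stack=[18,11,11] mem=[0,0,0,0]
After op 8 (/): stack=[18,1] mem=[0,0,0,0]
After op 9 (STO M3): stack=[18] mem=[0,0,0,1]
After op 10 (RCL M3): stack=[18,1] mem=[0,0,0,1]
After op 11 (STO M1): stack=[18] mem=[0,1,0,1]
After op 12 (RCL M3): stack=[18,1] mem=[0,1,0,1]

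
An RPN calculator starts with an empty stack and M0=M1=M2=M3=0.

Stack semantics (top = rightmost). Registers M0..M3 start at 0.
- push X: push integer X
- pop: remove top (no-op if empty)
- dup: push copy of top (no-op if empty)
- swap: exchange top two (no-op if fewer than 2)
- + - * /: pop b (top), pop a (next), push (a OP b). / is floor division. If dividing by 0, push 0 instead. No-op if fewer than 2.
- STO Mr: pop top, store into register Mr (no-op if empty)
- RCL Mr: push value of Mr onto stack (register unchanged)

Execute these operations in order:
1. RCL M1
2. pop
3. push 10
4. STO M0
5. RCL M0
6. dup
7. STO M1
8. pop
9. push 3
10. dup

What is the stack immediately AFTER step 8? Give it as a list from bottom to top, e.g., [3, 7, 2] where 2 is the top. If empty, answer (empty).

After op 1 (RCL M1): stack=[0] mem=[0,0,0,0]
After op 2 (pop): stack=[empty] mem=[0,0,0,0]
After op 3 (push 10): stack=[10] mem=[0,0,0,0]
After op 4 (STO M0): stack=[empty] mem=[10,0,0,0]
After op 5 (RCL M0): stack=[10] mem=[10,0,0,0]
After op 6 (dup): stack=[10,10] mem=[10,0,0,0]
After op 7 (STO M1): stack=[10] mem=[10,10,0,0]
After op 8 (pop): stack=[empty] mem=[10,10,0,0]

(empty)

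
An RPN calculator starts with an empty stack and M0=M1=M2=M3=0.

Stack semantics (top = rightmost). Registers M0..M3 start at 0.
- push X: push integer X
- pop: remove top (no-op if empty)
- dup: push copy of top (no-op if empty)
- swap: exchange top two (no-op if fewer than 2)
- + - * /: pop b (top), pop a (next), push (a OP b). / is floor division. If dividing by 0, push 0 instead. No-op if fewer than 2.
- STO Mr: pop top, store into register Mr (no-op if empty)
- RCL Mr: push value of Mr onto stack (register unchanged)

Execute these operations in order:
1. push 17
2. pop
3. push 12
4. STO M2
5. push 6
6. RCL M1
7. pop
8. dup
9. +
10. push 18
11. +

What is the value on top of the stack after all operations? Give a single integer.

After op 1 (push 17): stack=[17] mem=[0,0,0,0]
After op 2 (pop): stack=[empty] mem=[0,0,0,0]
After op 3 (push 12): stack=[12] mem=[0,0,0,0]
After op 4 (STO M2): stack=[empty] mem=[0,0,12,0]
After op 5 (push 6): stack=[6] mem=[0,0,12,0]
After op 6 (RCL M1): stack=[6,0] mem=[0,0,12,0]
After op 7 (pop): stack=[6] mem=[0,0,12,0]
After op 8 (dup): stack=[6,6] mem=[0,0,12,0]
After op 9 (+): stack=[12] mem=[0,0,12,0]
After op 10 (push 18): stack=[12,18] mem=[0,0,12,0]
After op 11 (+): stack=[30] mem=[0,0,12,0]

Answer: 30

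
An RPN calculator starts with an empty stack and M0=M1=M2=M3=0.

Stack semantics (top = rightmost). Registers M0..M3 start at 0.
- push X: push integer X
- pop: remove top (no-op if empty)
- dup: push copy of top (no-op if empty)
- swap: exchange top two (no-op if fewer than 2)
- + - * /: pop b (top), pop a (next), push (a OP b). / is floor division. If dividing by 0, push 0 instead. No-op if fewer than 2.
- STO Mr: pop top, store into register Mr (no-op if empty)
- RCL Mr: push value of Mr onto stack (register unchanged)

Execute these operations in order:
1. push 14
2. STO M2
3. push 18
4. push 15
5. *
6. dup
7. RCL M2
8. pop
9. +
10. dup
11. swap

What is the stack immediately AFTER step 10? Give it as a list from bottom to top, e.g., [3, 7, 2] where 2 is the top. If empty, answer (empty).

After op 1 (push 14): stack=[14] mem=[0,0,0,0]
After op 2 (STO M2): stack=[empty] mem=[0,0,14,0]
After op 3 (push 18): stack=[18] mem=[0,0,14,0]
After op 4 (push 15): stack=[18,15] mem=[0,0,14,0]
After op 5 (*): stack=[270] mem=[0,0,14,0]
After op 6 (dup): stack=[270,270] mem=[0,0,14,0]
After op 7 (RCL M2): stack=[270,270,14] mem=[0,0,14,0]
After op 8 (pop): stack=[270,270] mem=[0,0,14,0]
After op 9 (+): stack=[540] mem=[0,0,14,0]
After op 10 (dup): stack=[540,540] mem=[0,0,14,0]

[540, 540]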